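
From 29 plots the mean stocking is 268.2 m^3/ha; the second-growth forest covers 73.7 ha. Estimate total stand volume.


Formula: Total Volume = Mean Volume per ha * Total Area
Total Volume = 268.2 m^3/ha * 73.7 ha
Total Volume = 19766 m^3

19766


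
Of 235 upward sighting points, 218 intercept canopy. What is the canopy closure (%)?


Formula: Canopy closure = covered points / total points * 100
Closure = 218 / 235 * 100
Closure = 0.9277 * 100 = 92.8%

92.8


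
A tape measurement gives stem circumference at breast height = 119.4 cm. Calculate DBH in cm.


Formula: DBH = C / pi
DBH = 119.4 / pi
pi = 3.14159...
DBH = 38.0 cm

38.0


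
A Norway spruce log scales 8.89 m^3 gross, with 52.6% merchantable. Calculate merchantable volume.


Formula: MV = V_total * (merchantable_pct / 100)
Merchantable fraction = 52.6% / 100 = 0.526
MV = 8.89 m^3 * 0.526 = 4.676 m^3

4.676


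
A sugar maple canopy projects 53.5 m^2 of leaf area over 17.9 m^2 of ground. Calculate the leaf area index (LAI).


Formula: LAI = total leaf area / ground area  (dimensionless)
LAI = 53.5 m^2 / 17.9 m^2
LAI = 2.99

2.99


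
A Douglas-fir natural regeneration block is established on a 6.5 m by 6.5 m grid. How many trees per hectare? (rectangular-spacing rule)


Formula: TPH = 10000 m^2/ha / (spacing_x * spacing_y)
Area per tree = 6.5 m * 6.5 m = 42.25 m^2
TPH = 10000 / 42.25 = 237 trees/ha

237


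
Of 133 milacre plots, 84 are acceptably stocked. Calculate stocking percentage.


Formula: Stocking % = stocked plots / total plots * 100
Stocking = 84 / 133 * 100
Stocking = 0.6316 * 100 = 63.2%

63.2


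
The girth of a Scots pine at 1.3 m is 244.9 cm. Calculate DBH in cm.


Formula: DBH = C / pi
DBH = 244.9 / pi
pi = 3.14159...
DBH = 78.0 cm

78.0


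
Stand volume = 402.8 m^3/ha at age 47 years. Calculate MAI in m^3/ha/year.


Formula: MAI = Total Volume / Stand Age
MAI = 402.8 m^3/ha / 47 years
MAI = 8.57 m^3/ha/year

8.57


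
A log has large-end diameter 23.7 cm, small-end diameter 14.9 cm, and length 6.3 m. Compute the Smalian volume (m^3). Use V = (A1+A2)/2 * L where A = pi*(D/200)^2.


Smalian: V = (A1 + A2)/2 * L,  A = pi*(D/200)^2
A1 = pi*(23.7/200)^2 = 0.044115 m^2
A2 = pi*(14.9/200)^2 = 0.017437 m^2
V = (0.044115+0.017437)/2*6.3 = 0.1939 m^3

0.1939


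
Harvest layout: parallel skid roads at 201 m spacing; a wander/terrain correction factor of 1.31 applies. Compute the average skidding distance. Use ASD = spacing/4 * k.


Formula: ASD = (spacing / 4) * correction
Uncorrected distance = spacing / 4 = 201 / 4 = 50.25 m
ASD = 50.25 * 1.31 = 66 m

66


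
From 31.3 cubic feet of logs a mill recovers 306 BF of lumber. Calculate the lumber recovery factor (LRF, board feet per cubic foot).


Formula: LRF = Lumber Output (BF) / Log Input (ft^3)
LRF = 306 BF / 31.3 ft^3
LRF = 9.78 BF/ft^3

9.78


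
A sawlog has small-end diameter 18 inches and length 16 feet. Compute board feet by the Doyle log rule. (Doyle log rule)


Doyle: BF = (D - 4)^2 * L / 16
Adjusted diameter = 18 - 4 = 14 in
(D-4)^2 = 14^2 = 196
BF = 196 * 16 / 16 = 196 BF

196


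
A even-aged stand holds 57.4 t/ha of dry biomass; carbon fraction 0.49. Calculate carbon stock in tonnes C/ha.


Formula: Carbon Stock = Biomass * Carbon Fraction
C = 57.4 t/ha * 0.49
C = 28.1 t C/ha

28.1


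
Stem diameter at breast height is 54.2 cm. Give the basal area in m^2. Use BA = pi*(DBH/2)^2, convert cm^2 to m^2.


Formula: BA = pi * (DBH/2)^2 / 10000  (cm^2 to m^2)
Radius = DBH/2 = 54.2/2 = 27.1 cm
BA = pi * 27.1^2 / 10000
   = 2307.2171 cm^2 / 10000
   = 0.2307 m^2

0.2307


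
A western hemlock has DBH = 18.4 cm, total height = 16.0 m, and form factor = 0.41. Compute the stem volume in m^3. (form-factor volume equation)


Formula: V = pi * (DBH/200)^2 * H * ff
Radius = DBH/200 = 18.4/200 = 0.092 m
Radius^2 = 0.092^2 = 0.008464 m^2
V = pi * 0.008464 * 16.0 * 0.41
V = 0.174 m^3

0.174


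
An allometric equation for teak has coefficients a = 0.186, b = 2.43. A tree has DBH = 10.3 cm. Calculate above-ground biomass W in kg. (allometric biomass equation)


Formula: W = a * DBH^b  (allometric power law)
DBH^b = 10.3^2.43 = 289.1974
W = 0.186 * 289.1974 = 53.8 kg

53.8


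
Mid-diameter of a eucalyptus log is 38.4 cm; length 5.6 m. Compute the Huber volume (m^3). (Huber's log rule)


Huber: V = Am * L,  Am = pi*(Dm/200)^2
Am = pi*(38.4/200)^2 = 0.115812 m^2
V = 0.115812*5.6 = 0.6485 m^3

0.6485


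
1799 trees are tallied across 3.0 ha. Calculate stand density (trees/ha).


Formula: Stand Density = N_trees / Area_ha
Density = 1799 trees / 3.0 ha
Density = 600 trees/ha

600


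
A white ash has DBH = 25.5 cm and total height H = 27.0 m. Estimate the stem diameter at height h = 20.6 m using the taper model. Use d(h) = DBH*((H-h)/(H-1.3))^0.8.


Taper: d(h) = DBH * ((H - h) / (H - 1.3))^0.8
Numerator = H - h = 27.0 - 20.6 = 6.4 m
Denominator = H - 1.3 = 27.0 - 1.3 = 25.7 m
Ratio = 6.4 / 25.7 = 0.24903
d = 25.5 * 0.24903^0.8 = 8.4 cm

8.4


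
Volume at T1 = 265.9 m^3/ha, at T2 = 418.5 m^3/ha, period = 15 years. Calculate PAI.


Formula: PAI = (V_T2 - V_T1) / (T2 - T1)
Volume increment = 418.5 - 265.9 = 152.6 m^3/ha
PAI = 152.6 / 15 = 10.17 m^3/ha/year

10.17


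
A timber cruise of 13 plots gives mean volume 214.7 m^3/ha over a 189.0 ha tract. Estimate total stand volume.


Formula: Total Volume = Mean Volume per ha * Total Area
Total Volume = 214.7 m^3/ha * 189.0 ha
Total Volume = 40578 m^3

40578


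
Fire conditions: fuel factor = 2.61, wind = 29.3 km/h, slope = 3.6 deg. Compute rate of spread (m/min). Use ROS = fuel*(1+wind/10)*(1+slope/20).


Formula: ROS = fuel * (1 + wind/10) * (1 + slope/20)
Wind factor = 1 + 29.3/10 = 3.93
Slope factor = 1 + 3.6/20 = 1.18
ROS = 2.61 * 3.93 * 1.18 = 12.1 m/min

12.1


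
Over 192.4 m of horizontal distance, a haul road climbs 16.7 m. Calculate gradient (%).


Formula: Gradient = rise / run * 100
Gradient = 16.7 / 192.4 * 100 = 8.7%

8.7


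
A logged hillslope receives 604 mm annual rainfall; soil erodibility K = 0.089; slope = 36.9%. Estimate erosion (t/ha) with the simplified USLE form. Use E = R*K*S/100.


Formula: E = R * K * S / 100  (simplified USLE)
R * K = 604 * 0.089 = 53.756
E = 53.756 * 36.9 / 100 = 19.84 t/ha

19.84


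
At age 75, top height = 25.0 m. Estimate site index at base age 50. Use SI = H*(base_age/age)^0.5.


Formula: SI = H_dom * (base_age / age)^0.5
Age ratio = 50 / 75 = 0.66667
sqrt(age_ratio) = 0.8165
SI = 25.0 * 0.8165 = 20.4 m

20.4


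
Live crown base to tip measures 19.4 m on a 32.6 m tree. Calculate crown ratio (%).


Formula: Crown Ratio = (Crown Length / Total Height) * 100
CR = (19.4 m / 32.6 m) * 100
CR = 0.5951 * 100 = 59.5%

59.5


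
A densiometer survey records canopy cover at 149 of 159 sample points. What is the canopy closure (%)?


Formula: Canopy closure = covered points / total points * 100
Closure = 149 / 159 * 100
Closure = 0.9371 * 100 = 93.7%

93.7


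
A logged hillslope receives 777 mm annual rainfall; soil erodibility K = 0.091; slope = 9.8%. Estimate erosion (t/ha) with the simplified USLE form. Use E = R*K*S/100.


Formula: E = R * K * S / 100  (simplified USLE)
R * K = 777 * 0.091 = 70.707
E = 70.707 * 9.8 / 100 = 6.93 t/ha

6.93


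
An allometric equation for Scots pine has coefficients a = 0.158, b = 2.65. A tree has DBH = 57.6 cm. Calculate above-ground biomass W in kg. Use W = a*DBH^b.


Formula: W = a * DBH^b  (allometric power law)
DBH^b = 57.6^2.65 = 46250.8354
W = 0.158 * 46250.8354 = 7307.6 kg

7307.6


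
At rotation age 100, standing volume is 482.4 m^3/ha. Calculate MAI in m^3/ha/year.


Formula: MAI = Total Volume / Stand Age
MAI = 482.4 m^3/ha / 100 years
MAI = 4.82 m^3/ha/year

4.82


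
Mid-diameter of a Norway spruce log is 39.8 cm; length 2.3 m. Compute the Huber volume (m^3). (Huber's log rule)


Huber: V = Am * L,  Am = pi*(Dm/200)^2
Am = pi*(39.8/200)^2 = 0.12441 m^2
V = 0.12441*2.3 = 0.2861 m^3

0.2861


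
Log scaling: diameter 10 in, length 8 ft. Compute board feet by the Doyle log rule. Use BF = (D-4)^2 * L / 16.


Doyle: BF = (D - 4)^2 * L / 16
Adjusted diameter = 10 - 4 = 6 in
(D-4)^2 = 6^2 = 36
BF = 36 * 8 / 16 = 18 BF

18


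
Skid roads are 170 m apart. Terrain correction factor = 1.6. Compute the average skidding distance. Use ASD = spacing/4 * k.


Formula: ASD = (spacing / 4) * correction
Uncorrected distance = spacing / 4 = 170 / 4 = 42.5 m
ASD = 42.5 * 1.6 = 68 m

68


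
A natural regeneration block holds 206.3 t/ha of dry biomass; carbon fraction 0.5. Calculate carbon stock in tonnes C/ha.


Formula: Carbon Stock = Biomass * Carbon Fraction
C = 206.3 t/ha * 0.5
C = 103.2 t C/ha

103.2


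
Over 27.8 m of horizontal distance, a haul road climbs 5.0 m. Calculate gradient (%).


Formula: Gradient = rise / run * 100
Gradient = 5.0 / 27.8 * 100 = 18.0%

18.0


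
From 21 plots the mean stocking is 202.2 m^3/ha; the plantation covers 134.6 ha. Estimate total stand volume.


Formula: Total Volume = Mean Volume per ha * Total Area
Total Volume = 202.2 m^3/ha * 134.6 ha
Total Volume = 27216 m^3

27216


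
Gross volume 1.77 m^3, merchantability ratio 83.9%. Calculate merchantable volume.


Formula: MV = V_total * (merchantable_pct / 100)
Merchantable fraction = 83.9% / 100 = 0.839
MV = 1.77 m^3 * 0.839 = 1.485 m^3

1.485


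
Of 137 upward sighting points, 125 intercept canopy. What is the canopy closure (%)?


Formula: Canopy closure = covered points / total points * 100
Closure = 125 / 137 * 100
Closure = 0.9124 * 100 = 91.2%

91.2


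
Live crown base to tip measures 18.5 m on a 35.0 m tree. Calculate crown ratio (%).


Formula: Crown Ratio = (Crown Length / Total Height) * 100
CR = (18.5 m / 35.0 m) * 100
CR = 0.5286 * 100 = 52.9%

52.9


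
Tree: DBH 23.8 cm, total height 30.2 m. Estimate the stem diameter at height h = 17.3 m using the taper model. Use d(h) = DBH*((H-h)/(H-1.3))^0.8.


Taper: d(h) = DBH * ((H - h) / (H - 1.3))^0.8
Numerator = H - h = 30.2 - 17.3 = 12.9 m
Denominator = H - 1.3 = 30.2 - 1.3 = 28.9 m
Ratio = 12.9 / 28.9 = 0.44637
d = 23.8 * 0.44637^0.8 = 12.5 cm

12.5


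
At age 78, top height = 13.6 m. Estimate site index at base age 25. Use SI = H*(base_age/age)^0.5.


Formula: SI = H_dom * (base_age / age)^0.5
Age ratio = 25 / 78 = 0.32051
sqrt(age_ratio) = 0.56614
SI = 13.6 * 0.56614 = 7.7 m

7.7


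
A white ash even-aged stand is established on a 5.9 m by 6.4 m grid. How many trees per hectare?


Formula: TPH = 10000 m^2/ha / (spacing_x * spacing_y)
Area per tree = 5.9 m * 6.4 m = 37.76 m^2
TPH = 10000 / 37.76 = 265 trees/ha

265


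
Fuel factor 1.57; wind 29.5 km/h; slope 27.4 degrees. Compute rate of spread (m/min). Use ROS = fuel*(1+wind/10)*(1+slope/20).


Formula: ROS = fuel * (1 + wind/10) * (1 + slope/20)
Wind factor = 1 + 29.5/10 = 3.95
Slope factor = 1 + 27.4/20 = 2.37
ROS = 1.57 * 3.95 * 2.37 = 14.7 m/min

14.7


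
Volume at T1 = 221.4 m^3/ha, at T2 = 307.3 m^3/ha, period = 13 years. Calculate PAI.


Formula: PAI = (V_T2 - V_T1) / (T2 - T1)
Volume increment = 307.3 - 221.4 = 85.9 m^3/ha
PAI = 85.9 / 13 = 6.61 m^3/ha/year

6.61


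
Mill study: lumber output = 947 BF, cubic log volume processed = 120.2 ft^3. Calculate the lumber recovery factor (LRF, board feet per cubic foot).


Formula: LRF = Lumber Output (BF) / Log Input (ft^3)
LRF = 947 BF / 120.2 ft^3
LRF = 7.88 BF/ft^3

7.88


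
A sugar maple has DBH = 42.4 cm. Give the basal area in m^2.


Formula: BA = pi * (DBH/2)^2 / 10000  (cm^2 to m^2)
Radius = DBH/2 = 42.4/2 = 21.2 cm
BA = pi * 21.2^2 / 10000
   = 1411.9574 cm^2 / 10000
   = 0.1412 m^2

0.1412


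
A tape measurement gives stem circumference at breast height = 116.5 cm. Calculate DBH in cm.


Formula: DBH = C / pi
DBH = 116.5 / pi
pi = 3.14159...
DBH = 37.1 cm

37.1


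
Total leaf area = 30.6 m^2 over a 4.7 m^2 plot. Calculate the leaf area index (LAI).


Formula: LAI = total leaf area / ground area  (dimensionless)
LAI = 30.6 m^2 / 4.7 m^2
LAI = 6.51

6.51


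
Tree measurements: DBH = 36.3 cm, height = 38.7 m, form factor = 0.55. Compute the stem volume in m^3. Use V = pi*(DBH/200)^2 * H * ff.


Formula: V = pi * (DBH/200)^2 * H * ff
Radius = DBH/200 = 36.3/200 = 0.1815 m
Radius^2 = 0.1815^2 = 0.03294225 m^2
V = pi * 0.03294225 * 38.7 * 0.55
V = 2.203 m^3

2.203


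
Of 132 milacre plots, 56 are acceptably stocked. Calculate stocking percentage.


Formula: Stocking % = stocked plots / total plots * 100
Stocking = 56 / 132 * 100
Stocking = 0.4242 * 100 = 42.4%

42.4


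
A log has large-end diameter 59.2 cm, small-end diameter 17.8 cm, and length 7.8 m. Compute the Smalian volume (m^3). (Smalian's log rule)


Smalian: V = (A1 + A2)/2 * L,  A = pi*(D/200)^2
A1 = pi*(59.2/200)^2 = 0.275254 m^2
A2 = pi*(17.8/200)^2 = 0.024885 m^2
V = (0.275254+0.024885)/2*7.8 = 1.1705 m^3

1.1705


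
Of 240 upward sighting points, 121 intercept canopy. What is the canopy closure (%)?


Formula: Canopy closure = covered points / total points * 100
Closure = 121 / 240 * 100
Closure = 0.5042 * 100 = 50.4%

50.4


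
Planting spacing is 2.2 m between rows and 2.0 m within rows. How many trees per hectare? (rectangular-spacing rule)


Formula: TPH = 10000 m^2/ha / (spacing_x * spacing_y)
Area per tree = 2.2 m * 2.0 m = 4.4 m^2
TPH = 10000 / 4.4 = 2273 trees/ha

2273


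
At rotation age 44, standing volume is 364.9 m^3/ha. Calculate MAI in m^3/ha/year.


Formula: MAI = Total Volume / Stand Age
MAI = 364.9 m^3/ha / 44 years
MAI = 8.29 m^3/ha/year

8.29


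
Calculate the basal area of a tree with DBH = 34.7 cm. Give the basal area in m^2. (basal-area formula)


Formula: BA = pi * (DBH/2)^2 / 10000  (cm^2 to m^2)
Radius = DBH/2 = 34.7/2 = 17.35 cm
BA = pi * 17.35^2 / 10000
   = 945.6901 cm^2 / 10000
   = 0.0946 m^2

0.0946


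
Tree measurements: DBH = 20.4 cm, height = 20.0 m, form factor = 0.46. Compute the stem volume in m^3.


Formula: V = pi * (DBH/200)^2 * H * ff
Radius = DBH/200 = 20.4/200 = 0.102 m
Radius^2 = 0.102^2 = 0.010404 m^2
V = pi * 0.010404 * 20.0 * 0.46
V = 0.301 m^3

0.301


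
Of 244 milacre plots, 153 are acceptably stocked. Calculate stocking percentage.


Formula: Stocking % = stocked plots / total plots * 100
Stocking = 153 / 244 * 100
Stocking = 0.627 * 100 = 62.7%

62.7


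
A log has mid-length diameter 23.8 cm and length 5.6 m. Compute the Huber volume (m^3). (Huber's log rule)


Huber: V = Am * L,  Am = pi*(Dm/200)^2
Am = pi*(23.8/200)^2 = 0.044488 m^2
V = 0.044488*5.6 = 0.2491 m^3

0.2491


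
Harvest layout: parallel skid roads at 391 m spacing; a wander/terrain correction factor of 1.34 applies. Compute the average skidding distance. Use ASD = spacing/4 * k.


Formula: ASD = (spacing / 4) * correction
Uncorrected distance = spacing / 4 = 391 / 4 = 97.75 m
ASD = 97.75 * 1.34 = 131 m

131


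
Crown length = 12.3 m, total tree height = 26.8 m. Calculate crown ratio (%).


Formula: Crown Ratio = (Crown Length / Total Height) * 100
CR = (12.3 m / 26.8 m) * 100
CR = 0.459 * 100 = 45.9%

45.9


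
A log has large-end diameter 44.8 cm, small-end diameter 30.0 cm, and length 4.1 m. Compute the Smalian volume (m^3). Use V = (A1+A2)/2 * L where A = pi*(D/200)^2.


Smalian: V = (A1 + A2)/2 * L,  A = pi*(D/200)^2
A1 = pi*(44.8/200)^2 = 0.157633 m^2
A2 = pi*(30.0/200)^2 = 0.070686 m^2
V = (0.157633+0.070686)/2*4.1 = 0.4681 m^3

0.4681


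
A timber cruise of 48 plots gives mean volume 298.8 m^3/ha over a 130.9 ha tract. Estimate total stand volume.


Formula: Total Volume = Mean Volume per ha * Total Area
Total Volume = 298.8 m^3/ha * 130.9 ha
Total Volume = 39113 m^3

39113


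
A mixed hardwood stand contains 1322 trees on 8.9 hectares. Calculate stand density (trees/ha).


Formula: Stand Density = N_trees / Area_ha
Density = 1322 trees / 8.9 ha
Density = 149 trees/ha

149


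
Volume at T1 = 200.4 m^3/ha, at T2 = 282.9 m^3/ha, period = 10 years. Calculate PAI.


Formula: PAI = (V_T2 - V_T1) / (T2 - T1)
Volume increment = 282.9 - 200.4 = 82.5 m^3/ha
PAI = 82.5 / 10 = 8.25 m^3/ha/year

8.25


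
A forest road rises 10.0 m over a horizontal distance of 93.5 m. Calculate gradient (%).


Formula: Gradient = rise / run * 100
Gradient = 10.0 / 93.5 * 100 = 10.7%

10.7


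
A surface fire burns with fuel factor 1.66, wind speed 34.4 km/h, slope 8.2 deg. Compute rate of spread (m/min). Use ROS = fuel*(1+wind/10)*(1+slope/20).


Formula: ROS = fuel * (1 + wind/10) * (1 + slope/20)
Wind factor = 1 + 34.4/10 = 4.44
Slope factor = 1 + 8.2/20 = 1.41
ROS = 1.66 * 4.44 * 1.41 = 10.39 m/min

10.39


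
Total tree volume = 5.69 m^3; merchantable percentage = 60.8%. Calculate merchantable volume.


Formula: MV = V_total * (merchantable_pct / 100)
Merchantable fraction = 60.8% / 100 = 0.608
MV = 5.69 m^3 * 0.608 = 3.46 m^3

3.46


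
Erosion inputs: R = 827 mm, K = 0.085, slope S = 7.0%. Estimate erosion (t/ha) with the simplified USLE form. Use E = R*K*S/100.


Formula: E = R * K * S / 100  (simplified USLE)
R * K = 827 * 0.085 = 70.295
E = 70.295 * 7.0 / 100 = 4.92 t/ha

4.92


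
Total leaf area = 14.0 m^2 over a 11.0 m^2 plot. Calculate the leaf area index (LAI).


Formula: LAI = total leaf area / ground area  (dimensionless)
LAI = 14.0 m^2 / 11.0 m^2
LAI = 1.27

1.27


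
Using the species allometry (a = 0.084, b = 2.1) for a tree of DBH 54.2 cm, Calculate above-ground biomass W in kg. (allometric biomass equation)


Formula: W = a * DBH^b  (allometric power law)
DBH^b = 54.2^2.1 = 4379.2375
W = 0.084 * 4379.2375 = 367.9 kg

367.9


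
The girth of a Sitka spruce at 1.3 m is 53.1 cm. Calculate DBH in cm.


Formula: DBH = C / pi
DBH = 53.1 / pi
pi = 3.14159...
DBH = 16.9 cm

16.9


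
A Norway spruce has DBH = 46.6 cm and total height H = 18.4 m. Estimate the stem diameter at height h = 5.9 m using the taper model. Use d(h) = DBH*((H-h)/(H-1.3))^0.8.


Taper: d(h) = DBH * ((H - h) / (H - 1.3))^0.8
Numerator = H - h = 18.4 - 5.9 = 12.5 m
Denominator = H - 1.3 = 18.4 - 1.3 = 17.1 m
Ratio = 12.5 / 17.1 = 0.73099
d = 46.6 * 0.73099^0.8 = 36.3 cm

36.3


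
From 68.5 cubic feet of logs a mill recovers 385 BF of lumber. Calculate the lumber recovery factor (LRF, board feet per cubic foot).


Formula: LRF = Lumber Output (BF) / Log Input (ft^3)
LRF = 385 BF / 68.5 ft^3
LRF = 5.62 BF/ft^3

5.62


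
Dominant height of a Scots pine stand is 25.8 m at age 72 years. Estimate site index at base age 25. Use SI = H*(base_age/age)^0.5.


Formula: SI = H_dom * (base_age / age)^0.5
Age ratio = 25 / 72 = 0.34722
sqrt(age_ratio) = 0.58926
SI = 25.8 * 0.58926 = 15.2 m

15.2


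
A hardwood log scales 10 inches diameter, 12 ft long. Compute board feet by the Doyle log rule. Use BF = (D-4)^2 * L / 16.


Doyle: BF = (D - 4)^2 * L / 16
Adjusted diameter = 10 - 4 = 6 in
(D-4)^2 = 6^2 = 36
BF = 36 * 12 / 16 = 27 BF

27


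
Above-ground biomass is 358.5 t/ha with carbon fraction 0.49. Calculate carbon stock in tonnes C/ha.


Formula: Carbon Stock = Biomass * Carbon Fraction
C = 358.5 t/ha * 0.49
C = 175.7 t C/ha

175.7


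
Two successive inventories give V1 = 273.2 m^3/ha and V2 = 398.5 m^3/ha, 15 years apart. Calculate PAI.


Formula: PAI = (V_T2 - V_T1) / (T2 - T1)
Volume increment = 398.5 - 273.2 = 125.3 m^3/ha
PAI = 125.3 / 15 = 8.35 m^3/ha/year

8.35


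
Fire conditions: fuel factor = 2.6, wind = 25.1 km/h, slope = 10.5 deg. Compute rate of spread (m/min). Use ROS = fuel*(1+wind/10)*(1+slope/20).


Formula: ROS = fuel * (1 + wind/10) * (1 + slope/20)
Wind factor = 1 + 25.1/10 = 3.51
Slope factor = 1 + 10.5/20 = 1.525
ROS = 2.6 * 3.51 * 1.525 = 13.92 m/min

13.92


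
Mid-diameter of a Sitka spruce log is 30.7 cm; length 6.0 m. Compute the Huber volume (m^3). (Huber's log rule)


Huber: V = Am * L,  Am = pi*(Dm/200)^2
Am = pi*(30.7/200)^2 = 0.074023 m^2
V = 0.074023*6.0 = 0.4441 m^3

0.4441


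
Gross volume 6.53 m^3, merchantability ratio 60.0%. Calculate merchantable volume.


Formula: MV = V_total * (merchantable_pct / 100)
Merchantable fraction = 60.0% / 100 = 0.6
MV = 6.53 m^3 * 0.6 = 3.918 m^3

3.918


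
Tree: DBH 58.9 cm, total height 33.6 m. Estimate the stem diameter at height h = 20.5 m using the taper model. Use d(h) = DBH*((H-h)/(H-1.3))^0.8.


Taper: d(h) = DBH * ((H - h) / (H - 1.3))^0.8
Numerator = H - h = 33.6 - 20.5 = 13.1 m
Denominator = H - 1.3 = 33.6 - 1.3 = 32.3 m
Ratio = 13.1 / 32.3 = 0.40557
d = 58.9 * 0.40557^0.8 = 28.6 cm

28.6


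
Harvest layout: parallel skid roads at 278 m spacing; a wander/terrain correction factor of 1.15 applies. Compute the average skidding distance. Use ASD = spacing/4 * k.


Formula: ASD = (spacing / 4) * correction
Uncorrected distance = spacing / 4 = 278 / 4 = 69.5 m
ASD = 69.5 * 1.15 = 80 m

80


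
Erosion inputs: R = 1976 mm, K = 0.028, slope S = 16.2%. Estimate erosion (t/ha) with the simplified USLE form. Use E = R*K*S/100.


Formula: E = R * K * S / 100  (simplified USLE)
R * K = 1976 * 0.028 = 55.328
E = 55.328 * 16.2 / 100 = 8.96 t/ha

8.96


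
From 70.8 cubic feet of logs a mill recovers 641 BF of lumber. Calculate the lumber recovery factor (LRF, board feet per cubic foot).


Formula: LRF = Lumber Output (BF) / Log Input (ft^3)
LRF = 641 BF / 70.8 ft^3
LRF = 9.05 BF/ft^3

9.05


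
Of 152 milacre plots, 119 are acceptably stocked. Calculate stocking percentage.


Formula: Stocking % = stocked plots / total plots * 100
Stocking = 119 / 152 * 100
Stocking = 0.7829 * 100 = 78.3%

78.3


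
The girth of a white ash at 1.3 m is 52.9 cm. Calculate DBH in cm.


Formula: DBH = C / pi
DBH = 52.9 / pi
pi = 3.14159...
DBH = 16.8 cm

16.8


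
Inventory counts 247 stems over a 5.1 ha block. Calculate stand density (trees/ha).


Formula: Stand Density = N_trees / Area_ha
Density = 247 trees / 5.1 ha
Density = 48 trees/ha

48


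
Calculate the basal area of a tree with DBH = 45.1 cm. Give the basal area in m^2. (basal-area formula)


Formula: BA = pi * (DBH/2)^2 / 10000  (cm^2 to m^2)
Radius = DBH/2 = 45.1/2 = 22.55 cm
BA = pi * 22.55^2 / 10000
   = 1597.5077 cm^2 / 10000
   = 0.1598 m^2

0.1598


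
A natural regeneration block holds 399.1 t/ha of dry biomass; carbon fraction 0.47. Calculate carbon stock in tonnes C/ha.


Formula: Carbon Stock = Biomass * Carbon Fraction
C = 399.1 t/ha * 0.47
C = 187.6 t C/ha

187.6


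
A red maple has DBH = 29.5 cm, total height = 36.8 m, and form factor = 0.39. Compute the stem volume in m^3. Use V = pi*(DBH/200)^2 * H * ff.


Formula: V = pi * (DBH/200)^2 * H * ff
Radius = DBH/200 = 29.5/200 = 0.1475 m
Radius^2 = 0.1475^2 = 0.02175625 m^2
V = pi * 0.02175625 * 36.8 * 0.39
V = 0.981 m^3

0.981


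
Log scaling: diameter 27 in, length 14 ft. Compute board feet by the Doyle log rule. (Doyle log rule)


Doyle: BF = (D - 4)^2 * L / 16
Adjusted diameter = 27 - 4 = 23 in
(D-4)^2 = 23^2 = 529
BF = 529 * 14 / 16 = 463 BF

463


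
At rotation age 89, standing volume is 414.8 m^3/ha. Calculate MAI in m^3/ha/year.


Formula: MAI = Total Volume / Stand Age
MAI = 414.8 m^3/ha / 89 years
MAI = 4.66 m^3/ha/year

4.66


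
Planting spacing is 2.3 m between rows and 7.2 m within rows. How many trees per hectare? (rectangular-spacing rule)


Formula: TPH = 10000 m^2/ha / (spacing_x * spacing_y)
Area per tree = 2.3 m * 7.2 m = 16.56 m^2
TPH = 10000 / 16.56 = 604 trees/ha

604


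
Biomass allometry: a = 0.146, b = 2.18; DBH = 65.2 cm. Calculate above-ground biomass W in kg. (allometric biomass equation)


Formula: W = a * DBH^b  (allometric power law)
DBH^b = 65.2^2.18 = 9016.952
W = 0.146 * 9016.952 = 1316.5 kg

1316.5


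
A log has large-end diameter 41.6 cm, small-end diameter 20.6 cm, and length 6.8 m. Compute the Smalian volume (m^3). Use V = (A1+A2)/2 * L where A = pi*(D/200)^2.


Smalian: V = (A1 + A2)/2 * L,  A = pi*(D/200)^2
A1 = pi*(41.6/200)^2 = 0.135918 m^2
A2 = pi*(20.6/200)^2 = 0.033329 m^2
V = (0.135918+0.033329)/2*6.8 = 0.5754 m^3

0.5754


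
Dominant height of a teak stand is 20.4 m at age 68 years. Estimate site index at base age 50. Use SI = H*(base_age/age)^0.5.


Formula: SI = H_dom * (base_age / age)^0.5
Age ratio = 50 / 68 = 0.73529
sqrt(age_ratio) = 0.85749
SI = 20.4 * 0.85749 = 17.5 m

17.5


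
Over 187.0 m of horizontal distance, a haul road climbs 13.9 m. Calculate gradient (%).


Formula: Gradient = rise / run * 100
Gradient = 13.9 / 187.0 * 100 = 7.4%

7.4


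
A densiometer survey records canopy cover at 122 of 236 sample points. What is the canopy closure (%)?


Formula: Canopy closure = covered points / total points * 100
Closure = 122 / 236 * 100
Closure = 0.5169 * 100 = 51.7%

51.7


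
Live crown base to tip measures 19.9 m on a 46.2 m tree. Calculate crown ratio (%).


Formula: Crown Ratio = (Crown Length / Total Height) * 100
CR = (19.9 m / 46.2 m) * 100
CR = 0.4307 * 100 = 43.1%

43.1


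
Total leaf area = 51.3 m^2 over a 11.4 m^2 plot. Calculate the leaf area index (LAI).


Formula: LAI = total leaf area / ground area  (dimensionless)
LAI = 51.3 m^2 / 11.4 m^2
LAI = 4.5

4.5


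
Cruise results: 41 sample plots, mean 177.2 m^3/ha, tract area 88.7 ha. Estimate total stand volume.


Formula: Total Volume = Mean Volume per ha * Total Area
Total Volume = 177.2 m^3/ha * 88.7 ha
Total Volume = 15718 m^3

15718


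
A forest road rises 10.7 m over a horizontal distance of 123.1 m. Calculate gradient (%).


Formula: Gradient = rise / run * 100
Gradient = 10.7 / 123.1 * 100 = 8.7%

8.7


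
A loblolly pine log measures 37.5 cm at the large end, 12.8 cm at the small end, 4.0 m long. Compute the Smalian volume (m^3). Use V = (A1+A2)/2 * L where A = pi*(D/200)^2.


Smalian: V = (A1 + A2)/2 * L,  A = pi*(D/200)^2
A1 = pi*(37.5/200)^2 = 0.110447 m^2
A2 = pi*(12.8/200)^2 = 0.012868 m^2
V = (0.110447+0.012868)/2*4.0 = 0.2466 m^3

0.2466


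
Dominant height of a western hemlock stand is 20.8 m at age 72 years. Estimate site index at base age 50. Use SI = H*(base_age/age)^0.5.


Formula: SI = H_dom * (base_age / age)^0.5
Age ratio = 50 / 72 = 0.69444
sqrt(age_ratio) = 0.83333
SI = 20.8 * 0.83333 = 17.3 m

17.3


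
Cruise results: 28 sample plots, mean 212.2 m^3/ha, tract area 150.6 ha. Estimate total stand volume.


Formula: Total Volume = Mean Volume per ha * Total Area
Total Volume = 212.2 m^3/ha * 150.6 ha
Total Volume = 31957 m^3

31957


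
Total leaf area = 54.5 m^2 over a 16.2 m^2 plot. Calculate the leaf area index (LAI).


Formula: LAI = total leaf area / ground area  (dimensionless)
LAI = 54.5 m^2 / 16.2 m^2
LAI = 3.36

3.36


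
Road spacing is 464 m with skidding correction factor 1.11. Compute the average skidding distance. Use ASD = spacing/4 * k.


Formula: ASD = (spacing / 4) * correction
Uncorrected distance = spacing / 4 = 464 / 4 = 116 m
ASD = 116 * 1.11 = 129 m

129


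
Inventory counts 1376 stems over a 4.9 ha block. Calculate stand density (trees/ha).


Formula: Stand Density = N_trees / Area_ha
Density = 1376 trees / 4.9 ha
Density = 281 trees/ha

281


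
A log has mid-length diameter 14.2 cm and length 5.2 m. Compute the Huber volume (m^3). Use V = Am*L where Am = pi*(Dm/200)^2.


Huber: V = Am * L,  Am = pi*(Dm/200)^2
Am = pi*(14.2/200)^2 = 0.015837 m^2
V = 0.015837*5.2 = 0.0824 m^3

0.0824


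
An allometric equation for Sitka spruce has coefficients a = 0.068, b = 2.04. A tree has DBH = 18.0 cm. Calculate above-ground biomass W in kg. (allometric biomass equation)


Formula: W = a * DBH^b  (allometric power law)
DBH^b = 18.0^2.04 = 363.7106
W = 0.068 * 363.7106 = 24.7 kg

24.7


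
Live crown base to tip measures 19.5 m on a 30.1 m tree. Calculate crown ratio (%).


Formula: Crown Ratio = (Crown Length / Total Height) * 100
CR = (19.5 m / 30.1 m) * 100
CR = 0.6478 * 100 = 64.8%

64.8


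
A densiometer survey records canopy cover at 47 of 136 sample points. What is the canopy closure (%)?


Formula: Canopy closure = covered points / total points * 100
Closure = 47 / 136 * 100
Closure = 0.3456 * 100 = 34.6%

34.6


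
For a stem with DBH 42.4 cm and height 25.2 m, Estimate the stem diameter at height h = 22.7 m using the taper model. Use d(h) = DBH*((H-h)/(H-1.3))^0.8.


Taper: d(h) = DBH * ((H - h) / (H - 1.3))^0.8
Numerator = H - h = 25.2 - 22.7 = 2.5 m
Denominator = H - 1.3 = 25.2 - 1.3 = 23.9 m
Ratio = 2.5 / 23.9 = 0.1046
d = 42.4 * 0.1046^0.8 = 7.0 cm

7.0


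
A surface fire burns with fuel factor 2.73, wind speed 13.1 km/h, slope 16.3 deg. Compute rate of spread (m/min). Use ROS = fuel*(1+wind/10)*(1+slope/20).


Formula: ROS = fuel * (1 + wind/10) * (1 + slope/20)
Wind factor = 1 + 13.1/10 = 2.31
Slope factor = 1 + 16.3/20 = 1.815
ROS = 2.73 * 2.31 * 1.815 = 11.45 m/min

11.45


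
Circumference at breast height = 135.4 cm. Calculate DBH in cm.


Formula: DBH = C / pi
DBH = 135.4 / pi
pi = 3.14159...
DBH = 43.1 cm

43.1


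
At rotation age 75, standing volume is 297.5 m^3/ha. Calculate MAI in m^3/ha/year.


Formula: MAI = Total Volume / Stand Age
MAI = 297.5 m^3/ha / 75 years
MAI = 3.97 m^3/ha/year

3.97


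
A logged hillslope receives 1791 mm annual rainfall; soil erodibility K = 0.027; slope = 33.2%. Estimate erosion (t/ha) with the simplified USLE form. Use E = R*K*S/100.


Formula: E = R * K * S / 100  (simplified USLE)
R * K = 1791 * 0.027 = 48.357
E = 48.357 * 33.2 / 100 = 16.05 t/ha

16.05


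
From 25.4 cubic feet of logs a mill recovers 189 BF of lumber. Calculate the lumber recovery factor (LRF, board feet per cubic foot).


Formula: LRF = Lumber Output (BF) / Log Input (ft^3)
LRF = 189 BF / 25.4 ft^3
LRF = 7.44 BF/ft^3

7.44


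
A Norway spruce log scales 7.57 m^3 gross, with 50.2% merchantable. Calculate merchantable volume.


Formula: MV = V_total * (merchantable_pct / 100)
Merchantable fraction = 50.2% / 100 = 0.502
MV = 7.57 m^3 * 0.502 = 3.8 m^3

3.8


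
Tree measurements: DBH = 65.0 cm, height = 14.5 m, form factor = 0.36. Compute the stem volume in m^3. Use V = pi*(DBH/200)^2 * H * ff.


Formula: V = pi * (DBH/200)^2 * H * ff
Radius = DBH/200 = 65.0/200 = 0.325 m
Radius^2 = 0.325^2 = 0.105625 m^2
V = pi * 0.105625 * 14.5 * 0.36
V = 1.732 m^3

1.732


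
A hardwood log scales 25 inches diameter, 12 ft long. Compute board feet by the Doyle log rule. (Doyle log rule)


Doyle: BF = (D - 4)^2 * L / 16
Adjusted diameter = 25 - 4 = 21 in
(D-4)^2 = 21^2 = 441
BF = 441 * 12 / 16 = 331 BF

331


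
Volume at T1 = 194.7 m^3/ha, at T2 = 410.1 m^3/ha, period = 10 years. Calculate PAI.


Formula: PAI = (V_T2 - V_T1) / (T2 - T1)
Volume increment = 410.1 - 194.7 = 215.4 m^3/ha
PAI = 215.4 / 10 = 21.54 m^3/ha/year

21.54


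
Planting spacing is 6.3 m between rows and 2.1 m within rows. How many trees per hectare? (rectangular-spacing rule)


Formula: TPH = 10000 m^2/ha / (spacing_x * spacing_y)
Area per tree = 6.3 m * 2.1 m = 13.23 m^2
TPH = 10000 / 13.23 = 756 trees/ha

756


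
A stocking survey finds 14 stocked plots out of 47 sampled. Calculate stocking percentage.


Formula: Stocking % = stocked plots / total plots * 100
Stocking = 14 / 47 * 100
Stocking = 0.2979 * 100 = 29.8%

29.8


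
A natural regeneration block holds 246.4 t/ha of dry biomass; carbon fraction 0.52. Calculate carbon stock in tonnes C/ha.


Formula: Carbon Stock = Biomass * Carbon Fraction
C = 246.4 t/ha * 0.52
C = 128.1 t C/ha

128.1


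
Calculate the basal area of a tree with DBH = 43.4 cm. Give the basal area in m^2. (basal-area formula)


Formula: BA = pi * (DBH/2)^2 / 10000  (cm^2 to m^2)
Radius = DBH/2 = 43.4/2 = 21.7 cm
BA = pi * 21.7^2 / 10000
   = 1479.3446 cm^2 / 10000
   = 0.1479 m^2

0.1479


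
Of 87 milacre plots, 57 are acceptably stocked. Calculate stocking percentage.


Formula: Stocking % = stocked plots / total plots * 100
Stocking = 57 / 87 * 100
Stocking = 0.6552 * 100 = 65.5%

65.5


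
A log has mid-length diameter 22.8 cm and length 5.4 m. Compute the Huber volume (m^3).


Huber: V = Am * L,  Am = pi*(Dm/200)^2
Am = pi*(22.8/200)^2 = 0.040828 m^2
V = 0.040828*5.4 = 0.2205 m^3

0.2205


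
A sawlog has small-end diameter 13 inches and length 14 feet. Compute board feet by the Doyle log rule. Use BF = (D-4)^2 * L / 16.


Doyle: BF = (D - 4)^2 * L / 16
Adjusted diameter = 13 - 4 = 9 in
(D-4)^2 = 9^2 = 81
BF = 81 * 14 / 16 = 71 BF

71


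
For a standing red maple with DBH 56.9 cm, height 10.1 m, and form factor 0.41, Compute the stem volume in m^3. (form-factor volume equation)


Formula: V = pi * (DBH/200)^2 * H * ff
Radius = DBH/200 = 56.9/200 = 0.2845 m
Radius^2 = 0.2845^2 = 0.08094025 m^2
V = pi * 0.08094025 * 10.1 * 0.41
V = 1.053 m^3

1.053


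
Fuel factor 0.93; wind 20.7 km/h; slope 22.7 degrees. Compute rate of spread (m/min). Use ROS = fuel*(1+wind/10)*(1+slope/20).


Formula: ROS = fuel * (1 + wind/10) * (1 + slope/20)
Wind factor = 1 + 20.7/10 = 3.07
Slope factor = 1 + 22.7/20 = 2.135
ROS = 0.93 * 3.07 * 2.135 = 6.1 m/min

6.1


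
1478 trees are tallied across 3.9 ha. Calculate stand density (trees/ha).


Formula: Stand Density = N_trees / Area_ha
Density = 1478 trees / 3.9 ha
Density = 379 trees/ha

379


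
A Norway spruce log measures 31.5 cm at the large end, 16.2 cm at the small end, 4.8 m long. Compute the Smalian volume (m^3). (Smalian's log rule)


Smalian: V = (A1 + A2)/2 * L,  A = pi*(D/200)^2
A1 = pi*(31.5/200)^2 = 0.077931 m^2
A2 = pi*(16.2/200)^2 = 0.020612 m^2
V = (0.077931+0.020612)/2*4.8 = 0.2365 m^3

0.2365


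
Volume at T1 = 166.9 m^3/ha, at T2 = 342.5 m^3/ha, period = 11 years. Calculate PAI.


Formula: PAI = (V_T2 - V_T1) / (T2 - T1)
Volume increment = 342.5 - 166.9 = 175.6 m^3/ha
PAI = 175.6 / 11 = 15.96 m^3/ha/year

15.96


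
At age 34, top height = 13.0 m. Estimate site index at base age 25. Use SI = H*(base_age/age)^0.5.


Formula: SI = H_dom * (base_age / age)^0.5
Age ratio = 25 / 34 = 0.73529
sqrt(age_ratio) = 0.85749
SI = 13.0 * 0.85749 = 11.1 m

11.1


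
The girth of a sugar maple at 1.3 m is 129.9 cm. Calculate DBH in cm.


Formula: DBH = C / pi
DBH = 129.9 / pi
pi = 3.14159...
DBH = 41.3 cm

41.3


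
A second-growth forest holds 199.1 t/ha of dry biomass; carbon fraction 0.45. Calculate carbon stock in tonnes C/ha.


Formula: Carbon Stock = Biomass * Carbon Fraction
C = 199.1 t/ha * 0.45
C = 89.6 t C/ha

89.6


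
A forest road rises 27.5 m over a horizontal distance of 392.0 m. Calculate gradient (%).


Formula: Gradient = rise / run * 100
Gradient = 27.5 / 392.0 * 100 = 7.0%

7.0


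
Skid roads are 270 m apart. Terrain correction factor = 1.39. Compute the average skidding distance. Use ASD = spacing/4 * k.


Formula: ASD = (spacing / 4) * correction
Uncorrected distance = spacing / 4 = 270 / 4 = 67.5 m
ASD = 67.5 * 1.39 = 94 m

94


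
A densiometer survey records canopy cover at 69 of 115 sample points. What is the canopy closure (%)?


Formula: Canopy closure = covered points / total points * 100
Closure = 69 / 115 * 100
Closure = 0.6 * 100 = 60.0%

60.0


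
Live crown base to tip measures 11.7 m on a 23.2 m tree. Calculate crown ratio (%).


Formula: Crown Ratio = (Crown Length / Total Height) * 100
CR = (11.7 m / 23.2 m) * 100
CR = 0.5043 * 100 = 50.4%

50.4


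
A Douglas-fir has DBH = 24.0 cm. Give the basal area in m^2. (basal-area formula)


Formula: BA = pi * (DBH/2)^2 / 10000  (cm^2 to m^2)
Radius = DBH/2 = 24.0/2 = 12.0 cm
BA = pi * 12.0^2 / 10000
   = 452.3893 cm^2 / 10000
   = 0.0452 m^2

0.0452


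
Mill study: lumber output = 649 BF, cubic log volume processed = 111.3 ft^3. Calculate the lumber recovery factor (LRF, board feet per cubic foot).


Formula: LRF = Lumber Output (BF) / Log Input (ft^3)
LRF = 649 BF / 111.3 ft^3
LRF = 5.83 BF/ft^3

5.83


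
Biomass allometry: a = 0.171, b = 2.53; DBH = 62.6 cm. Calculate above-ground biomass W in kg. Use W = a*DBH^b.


Formula: W = a * DBH^b  (allometric power law)
DBH^b = 62.6^2.53 = 35102.0971
W = 0.171 * 35102.0971 = 6002.5 kg

6002.5


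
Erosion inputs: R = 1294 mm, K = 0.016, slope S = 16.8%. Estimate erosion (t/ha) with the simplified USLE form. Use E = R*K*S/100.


Formula: E = R * K * S / 100  (simplified USLE)
R * K = 1294 * 0.016 = 20.704
E = 20.704 * 16.8 / 100 = 3.48 t/ha

3.48


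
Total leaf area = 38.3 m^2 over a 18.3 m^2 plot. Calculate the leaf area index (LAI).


Formula: LAI = total leaf area / ground area  (dimensionless)
LAI = 38.3 m^2 / 18.3 m^2
LAI = 2.09

2.09


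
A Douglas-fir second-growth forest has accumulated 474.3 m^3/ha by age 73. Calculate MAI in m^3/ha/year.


Formula: MAI = Total Volume / Stand Age
MAI = 474.3 m^3/ha / 73 years
MAI = 6.5 m^3/ha/year

6.5


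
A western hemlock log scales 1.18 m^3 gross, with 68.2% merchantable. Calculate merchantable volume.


Formula: MV = V_total * (merchantable_pct / 100)
Merchantable fraction = 68.2% / 100 = 0.682
MV = 1.18 m^3 * 0.682 = 0.805 m^3

0.805


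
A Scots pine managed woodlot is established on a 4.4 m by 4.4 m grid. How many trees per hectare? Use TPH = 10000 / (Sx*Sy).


Formula: TPH = 10000 m^2/ha / (spacing_x * spacing_y)
Area per tree = 4.4 m * 4.4 m = 19.36 m^2
TPH = 10000 / 19.36 = 517 trees/ha

517


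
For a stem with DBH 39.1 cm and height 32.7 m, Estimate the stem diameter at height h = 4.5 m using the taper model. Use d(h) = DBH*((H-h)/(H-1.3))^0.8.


Taper: d(h) = DBH * ((H - h) / (H - 1.3))^0.8
Numerator = H - h = 32.7 - 4.5 = 28.2 m
Denominator = H - 1.3 = 32.7 - 1.3 = 31.4 m
Ratio = 28.2 / 31.4 = 0.89809
d = 39.1 * 0.89809^0.8 = 35.9 cm

35.9


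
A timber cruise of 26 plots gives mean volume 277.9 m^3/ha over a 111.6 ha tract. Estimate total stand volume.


Formula: Total Volume = Mean Volume per ha * Total Area
Total Volume = 277.9 m^3/ha * 111.6 ha
Total Volume = 31014 m^3

31014


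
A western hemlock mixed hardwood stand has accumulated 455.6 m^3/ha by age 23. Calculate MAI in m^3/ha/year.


Formula: MAI = Total Volume / Stand Age
MAI = 455.6 m^3/ha / 23 years
MAI = 19.81 m^3/ha/year

19.81


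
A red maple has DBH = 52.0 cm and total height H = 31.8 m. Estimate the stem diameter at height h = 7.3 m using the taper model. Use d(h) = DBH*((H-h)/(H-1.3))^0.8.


Taper: d(h) = DBH * ((H - h) / (H - 1.3))^0.8
Numerator = H - h = 31.8 - 7.3 = 24.5 m
Denominator = H - 1.3 = 31.8 - 1.3 = 30.5 m
Ratio = 24.5 / 30.5 = 0.80328
d = 52.0 * 0.80328^0.8 = 43.6 cm

43.6


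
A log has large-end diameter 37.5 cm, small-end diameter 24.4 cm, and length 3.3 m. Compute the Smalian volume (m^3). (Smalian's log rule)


Smalian: V = (A1 + A2)/2 * L,  A = pi*(D/200)^2
A1 = pi*(37.5/200)^2 = 0.110447 m^2
A2 = pi*(24.4/200)^2 = 0.046759 m^2
V = (0.110447+0.046759)/2*3.3 = 0.2594 m^3

0.2594


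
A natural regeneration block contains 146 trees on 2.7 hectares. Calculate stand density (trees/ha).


Formula: Stand Density = N_trees / Area_ha
Density = 146 trees / 2.7 ha
Density = 54 trees/ha

54


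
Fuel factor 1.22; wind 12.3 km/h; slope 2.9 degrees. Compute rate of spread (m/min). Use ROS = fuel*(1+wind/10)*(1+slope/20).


Formula: ROS = fuel * (1 + wind/10) * (1 + slope/20)
Wind factor = 1 + 12.3/10 = 2.23
Slope factor = 1 + 2.9/20 = 1.145
ROS = 1.22 * 2.23 * 1.145 = 3.12 m/min

3.12


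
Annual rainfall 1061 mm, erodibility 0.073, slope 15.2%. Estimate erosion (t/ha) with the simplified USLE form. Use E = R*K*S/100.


Formula: E = R * K * S / 100  (simplified USLE)
R * K = 1061 * 0.073 = 77.453
E = 77.453 * 15.2 / 100 = 11.77 t/ha

11.77


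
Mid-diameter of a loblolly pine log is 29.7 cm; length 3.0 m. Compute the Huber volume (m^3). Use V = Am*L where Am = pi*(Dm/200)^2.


Huber: V = Am * L,  Am = pi*(Dm/200)^2
Am = pi*(29.7/200)^2 = 0.069279 m^2
V = 0.069279*3.0 = 0.2078 m^3

0.2078
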